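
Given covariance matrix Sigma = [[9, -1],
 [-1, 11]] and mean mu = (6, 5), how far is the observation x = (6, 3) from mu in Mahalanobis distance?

Step 1 — centre the observation: (x - mu) = (0, -2).

Step 2 — invert Sigma. det(Sigma) = 9·11 - (-1)² = 98.
  Sigma^{-1} = (1/det) · [[d, -b], [-b, a]] = [[0.1122, 0.0102],
 [0.0102, 0.0918]].

Step 3 — form the quadratic (x - mu)^T · Sigma^{-1} · (x - mu):
  Sigma^{-1} · (x - mu) = (-0.0204, -0.1837).
  (x - mu)^T · [Sigma^{-1} · (x - mu)] = (0)·(-0.0204) + (-2)·(-0.1837) = 0.3673.

Step 4 — take square root: d = √(0.3673) ≈ 0.6061.

d(x, mu) = √(0.3673) ≈ 0.6061


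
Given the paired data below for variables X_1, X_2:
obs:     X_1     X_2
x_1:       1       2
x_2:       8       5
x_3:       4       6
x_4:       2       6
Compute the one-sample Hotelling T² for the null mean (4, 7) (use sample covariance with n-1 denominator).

Step 1 — sample mean vector:
  mean(X_1) = (1 + 8 + 4 + 2) / 4 = 15/4 = 3.75
  mean(X_2) = (2 + 5 + 6 + 6) / 4 = 19/4 = 4.75
  x̄ = (3.75, 4.75),  deviation x̄ - mu_0 = (3.75, 4.75) - (4, 7) = (-0.25, -2.25).

Step 2 — sample covariance matrix, S[i,j] = (1/(n-1)) · Σ_k (x_{k,i} - mean_i) · (x_{k,j} - mean_j), divisor n-1 = 3:
  S[X_1,X_1] = ((-2.75)·(-2.75) + (4.25)·(4.25) + (0.25)·(0.25) + (-1.75)·(-1.75)) / 3 = 28.75/3 = 9.5833
  S[X_1,X_2] = ((-2.75)·(-2.75) + (4.25)·(0.25) + (0.25)·(1.25) + (-1.75)·(1.25)) / 3 = 6.75/3 = 2.25
  S[X_2,X_2] = ((-2.75)·(-2.75) + (0.25)·(0.25) + (1.25)·(1.25) + (1.25)·(1.25)) / 3 = 10.75/3 = 3.5833
  S = [[9.5833, 2.25],
 [2.25, 3.5833]].

Step 3 — invert S. det(S) = 9.5833·3.5833 - (2.25)² = 29.2778.
  S^{-1} = (1/det) · [[d, -b], [-b, a]] = [[0.1224, -0.0769],
 [-0.0769, 0.3273]].

Step 4 — quadratic form (x̄ - mu_0)^T · S^{-1} · (x̄ - mu_0):
  S^{-1} · (x̄ - mu_0) = (0.1423, -0.7173),
  (x̄ - mu_0)^T · [...] = (-0.25)·(0.1423) + (-2.25)·(-0.7173) = 1.5783.

Step 5 — scale by n: T² = 4 · 1.5783 = 6.3131.

T² ≈ 6.3131


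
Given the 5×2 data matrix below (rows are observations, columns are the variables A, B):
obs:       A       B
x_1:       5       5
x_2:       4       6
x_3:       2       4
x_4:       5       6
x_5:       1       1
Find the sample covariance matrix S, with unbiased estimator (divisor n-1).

Step 1 — column means:
  mean(A) = (5 + 4 + 2 + 5 + 1) / 5 = 17/5 = 3.4
  mean(B) = (5 + 6 + 4 + 6 + 1) / 5 = 22/5 = 4.4

Step 2 — sample covariance S[i,j] = (1/(n-1)) · Σ_k (x_{k,i} - mean_i) · (x_{k,j} - mean_j), with n-1 = 4.
  S[A,A] = ((1.6)·(1.6) + (0.6)·(0.6) + (-1.4)·(-1.4) + (1.6)·(1.6) + (-2.4)·(-2.4)) / 4 = 13.2/4 = 3.3
  S[A,B] = ((1.6)·(0.6) + (0.6)·(1.6) + (-1.4)·(-0.4) + (1.6)·(1.6) + (-2.4)·(-3.4)) / 4 = 13.2/4 = 3.3
  S[B,B] = ((0.6)·(0.6) + (1.6)·(1.6) + (-0.4)·(-0.4) + (1.6)·(1.6) + (-3.4)·(-3.4)) / 4 = 17.2/4 = 4.3

S is symmetric (S[j,i] = S[i,j]). Assembling:

S = [[3.3, 3.3],
 [3.3, 4.3]]


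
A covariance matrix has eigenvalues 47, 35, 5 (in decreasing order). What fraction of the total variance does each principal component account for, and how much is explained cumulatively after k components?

Step 1 — total variance = trace(Sigma) = Σ λ_i = 47 + 35 + 5 = 87.

Step 2 — fraction explained by component i = λ_i / Σ λ:
  PC1: 47/87 = 0.5402
  PC2: 35/87 = 0.4023
  PC3: 5/87 = 0.0575

Step 3 — cumulative fraction after k components = (λ_1 + ... + λ_k) / Σ λ:
  k = 1: 47/87 = 0.5402
  k = 2: (47 + 35)/87 = 82/87 = 0.9425
  k = 3: (47 + 35 + 5)/87 = 87/87 = 1

Summary (fraction, with percent):

explained: PC1 0.5402 (54.02%), PC2 0.4023 (40.23%), PC3 0.0575 (5.75%);  cumulative: 0.5402, 0.9425, 1


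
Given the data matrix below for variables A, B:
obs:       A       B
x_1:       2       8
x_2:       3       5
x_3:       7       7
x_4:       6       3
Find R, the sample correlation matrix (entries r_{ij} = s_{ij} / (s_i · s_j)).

Step 1 — column means:
  mean(A) = (2 + 3 + 7 + 6) / 4 = 18/4 = 4.5
  mean(B) = (8 + 5 + 7 + 3) / 4 = 23/4 = 5.75

Step 2 — sample variances and covariances s[i,j] = (1/(n-1)) · Σ_k (x_{k,i} - mean_i) · (x_{k,j} - mean_j), with n-1 = 3:
  s[A,A] = ((-2.5)·(-2.5) + (-1.5)·(-1.5) + (2.5)·(2.5) + (1.5)·(1.5)) / 3 = 17/3 = 5.6667
  s[A,B] = ((-2.5)·(2.25) + (-1.5)·(-0.75) + (2.5)·(1.25) + (1.5)·(-2.75)) / 3 = -5.5/3 = -1.8333
  s[B,B] = ((2.25)·(2.25) + (-0.75)·(-0.75) + (1.25)·(1.25) + (-2.75)·(-2.75)) / 3 = 14.75/3 = 4.9167
  Sample standard deviations s_i = √(s[i,i]):
  s(A) = √(5.6667) = 2.3805
  s(B) = √(4.9167) = 2.2174

Step 3 — r_{ij} = s_{ij} / (s_i · s_j):
  r[A,A] = 1 (diagonal).
  r[A,B] = -1.8333 / (2.3805 · 2.2174) = -1.8333 / 5.2784 = -0.3473
  r[B,B] = 1 (diagonal).

R is symmetric with unit diagonal. Assembling:

R = [[1, -0.3473],
 [-0.3473, 1]]


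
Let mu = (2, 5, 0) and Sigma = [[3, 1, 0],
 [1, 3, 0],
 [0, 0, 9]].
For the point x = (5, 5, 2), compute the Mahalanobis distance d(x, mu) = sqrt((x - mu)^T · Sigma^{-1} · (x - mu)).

Step 1 — centre the observation: (x - mu) = (3, 0, 2).

Step 2 — invert Sigma (cofactor / det for 3×3, or solve directly):
  Sigma^{-1} = [[0.375, -0.125, 0],
 [-0.125, 0.375, 0],
 [0, 0, 0.1111]].

Step 3 — form the quadratic (x - mu)^T · Sigma^{-1} · (x - mu):
  Sigma^{-1} · (x - mu) = (1.125, -0.375, 0.2222).
  (x - mu)^T · [Sigma^{-1} · (x - mu)] = (3)·(1.125) + (0)·(-0.375) + (2)·(0.2222) = 3.8194.

Step 4 — take square root: d = √(3.8194) ≈ 1.9543.

d(x, mu) = √(3.8194) ≈ 1.9543


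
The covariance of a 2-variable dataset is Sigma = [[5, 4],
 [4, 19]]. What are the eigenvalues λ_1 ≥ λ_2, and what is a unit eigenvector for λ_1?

Step 1 — characteristic polynomial of 2×2 Sigma:
  det(Sigma - λI) = λ² - trace · λ + det = 0.
  trace = 5 + 19 = 24, det = 5·19 - (4)² = 79.
Step 2 — discriminant:
  Δ = trace² - 4·det = 576 - 316 = 260.
Step 3 — eigenvalues:
  λ = (trace ± √Δ)/2 = (24 ± 16.1245)/2,
  λ_1 = 20.0623,  λ_2 = 3.9377.

Step 4 — unit eigenvector for λ_1: solve (Sigma - λ_1 I)v = 0. First row:
  (5 - 20.0623)·v_x + (4)·v_y = 0, i.e. (-15.0623)·v_x + (4)·v_y = 0,
  so v ∝ (b, λ_1 - a) = (4, 15.0623) = u.
  ||u|| = √((4)² + (15.0623)²) = √(242.8716) ≈ 15.5843,
  v_1 = u/||u|| ≈ (0.2567, 0.9665) (||v_1|| = 1).

λ_1 = 20.0623,  λ_2 = 3.9377;  v_1 ≈ (0.2567, 0.9665)


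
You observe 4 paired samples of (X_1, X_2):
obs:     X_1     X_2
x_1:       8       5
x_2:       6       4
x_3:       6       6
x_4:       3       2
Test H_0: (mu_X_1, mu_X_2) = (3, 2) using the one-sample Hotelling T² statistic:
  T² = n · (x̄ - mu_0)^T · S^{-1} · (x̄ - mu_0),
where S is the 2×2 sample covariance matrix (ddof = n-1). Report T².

Step 1 — sample mean vector:
  mean(X_1) = (8 + 6 + 6 + 3) / 4 = 23/4 = 5.75
  mean(X_2) = (5 + 4 + 6 + 2) / 4 = 17/4 = 4.25
  x̄ = (5.75, 4.25),  deviation x̄ - mu_0 = (5.75, 4.25) - (3, 2) = (2.75, 2.25).

Step 2 — sample covariance matrix, S[i,j] = (1/(n-1)) · Σ_k (x_{k,i} - mean_i) · (x_{k,j} - mean_j), divisor n-1 = 3:
  S[X_1,X_1] = ((2.25)·(2.25) + (0.25)·(0.25) + (0.25)·(0.25) + (-2.75)·(-2.75)) / 3 = 12.75/3 = 4.25
  S[X_1,X_2] = ((2.25)·(0.75) + (0.25)·(-0.25) + (0.25)·(1.75) + (-2.75)·(-2.25)) / 3 = 8.25/3 = 2.75
  S[X_2,X_2] = ((0.75)·(0.75) + (-0.25)·(-0.25) + (1.75)·(1.75) + (-2.25)·(-2.25)) / 3 = 8.75/3 = 2.9167
  S = [[4.25, 2.75],
 [2.75, 2.9167]].

Step 3 — invert S. det(S) = 4.25·2.9167 - (2.75)² = 4.8333.
  S^{-1} = (1/det) · [[d, -b], [-b, a]] = [[0.6034, -0.569],
 [-0.569, 0.8793]].

Step 4 — quadratic form (x̄ - mu_0)^T · S^{-1} · (x̄ - mu_0):
  S^{-1} · (x̄ - mu_0) = (0.3793, 0.4138),
  (x̄ - mu_0)^T · [...] = (2.75)·(0.3793) + (2.25)·(0.4138) = 1.9741.

Step 5 — scale by n: T² = 4 · 1.9741 = 7.8966.

T² ≈ 7.8966


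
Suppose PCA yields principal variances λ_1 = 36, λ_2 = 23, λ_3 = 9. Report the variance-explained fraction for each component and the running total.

Step 1 — total variance = trace(Sigma) = Σ λ_i = 36 + 23 + 9 = 68.

Step 2 — fraction explained by component i = λ_i / Σ λ:
  PC1: 36/68 = 0.5294
  PC2: 23/68 = 0.3382
  PC3: 9/68 = 0.1324

Step 3 — cumulative fraction after k components = (λ_1 + ... + λ_k) / Σ λ:
  k = 1: 36/68 = 0.5294
  k = 2: (36 + 23)/68 = 59/68 = 0.8676
  k = 3: (36 + 23 + 9)/68 = 68/68 = 1

Summary (fraction, with percent):

explained: PC1 0.5294 (52.94%), PC2 0.3382 (33.82%), PC3 0.1324 (13.24%);  cumulative: 0.5294, 0.8676, 1


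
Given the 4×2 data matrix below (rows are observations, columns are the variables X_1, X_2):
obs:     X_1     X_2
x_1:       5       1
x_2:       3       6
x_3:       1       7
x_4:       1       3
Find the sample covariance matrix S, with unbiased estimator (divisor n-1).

Step 1 — column means:
  mean(X_1) = (5 + 3 + 1 + 1) / 4 = 10/4 = 2.5
  mean(X_2) = (1 + 6 + 7 + 3) / 4 = 17/4 = 4.25

Step 2 — sample covariance S[i,j] = (1/(n-1)) · Σ_k (x_{k,i} - mean_i) · (x_{k,j} - mean_j), with n-1 = 3.
  S[X_1,X_1] = ((2.5)·(2.5) + (0.5)·(0.5) + (-1.5)·(-1.5) + (-1.5)·(-1.5)) / 3 = 11/3 = 3.6667
  S[X_1,X_2] = ((2.5)·(-3.25) + (0.5)·(1.75) + (-1.5)·(2.75) + (-1.5)·(-1.25)) / 3 = -9.5/3 = -3.1667
  S[X_2,X_2] = ((-3.25)·(-3.25) + (1.75)·(1.75) + (2.75)·(2.75) + (-1.25)·(-1.25)) / 3 = 22.75/3 = 7.5833

S is symmetric (S[j,i] = S[i,j]). Assembling:

S = [[3.6667, -3.1667],
 [-3.1667, 7.5833]]


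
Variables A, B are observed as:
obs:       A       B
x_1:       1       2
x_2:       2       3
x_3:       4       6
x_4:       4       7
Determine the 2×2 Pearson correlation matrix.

Step 1 — column means:
  mean(A) = (1 + 2 + 4 + 4) / 4 = 11/4 = 2.75
  mean(B) = (2 + 3 + 6 + 7) / 4 = 18/4 = 4.5

Step 2 — sample variances and covariances s[i,j] = (1/(n-1)) · Σ_k (x_{k,i} - mean_i) · (x_{k,j} - mean_j), with n-1 = 3:
  s[A,A] = ((-1.75)·(-1.75) + (-0.75)·(-0.75) + (1.25)·(1.25) + (1.25)·(1.25)) / 3 = 6.75/3 = 2.25
  s[A,B] = ((-1.75)·(-2.5) + (-0.75)·(-1.5) + (1.25)·(1.5) + (1.25)·(2.5)) / 3 = 10.5/3 = 3.5
  s[B,B] = ((-2.5)·(-2.5) + (-1.5)·(-1.5) + (1.5)·(1.5) + (2.5)·(2.5)) / 3 = 17/3 = 5.6667
  Sample standard deviations s_i = √(s[i,i]):
  s(A) = √(2.25) = 1.5
  s(B) = √(5.6667) = 2.3805

Step 3 — r_{ij} = s_{ij} / (s_i · s_j):
  r[A,A] = 1 (diagonal).
  r[A,B] = 3.5 / (1.5 · 2.3805) = 3.5 / 3.5707 = 0.9802
  r[B,B] = 1 (diagonal).

R is symmetric with unit diagonal. Assembling:

R = [[1, 0.9802],
 [0.9802, 1]]


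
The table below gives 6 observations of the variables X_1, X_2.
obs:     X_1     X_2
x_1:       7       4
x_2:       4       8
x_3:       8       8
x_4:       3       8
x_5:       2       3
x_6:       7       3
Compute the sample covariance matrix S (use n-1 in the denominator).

Step 1 — column means:
  mean(X_1) = (7 + 4 + 8 + 3 + 2 + 7) / 6 = 31/6 = 5.1667
  mean(X_2) = (4 + 8 + 8 + 8 + 3 + 3) / 6 = 34/6 = 5.6667

Step 2 — sample covariance S[i,j] = (1/(n-1)) · Σ_k (x_{k,i} - mean_i) · (x_{k,j} - mean_j), with n-1 = 5.
  S[X_1,X_1] = ((1.8333)·(1.8333) + (-1.1667)·(-1.1667) + (2.8333)·(2.8333) + (-2.1667)·(-2.1667) + (-3.1667)·(-3.1667) + (1.8333)·(1.8333)) / 5 = 30.8333/5 = 6.1667
  S[X_1,X_2] = ((1.8333)·(-1.6667) + (-1.1667)·(2.3333) + (2.8333)·(2.3333) + (-2.1667)·(2.3333) + (-3.1667)·(-2.6667) + (1.8333)·(-2.6667)) / 5 = -0.6667/5 = -0.1333
  S[X_2,X_2] = ((-1.6667)·(-1.6667) + (2.3333)·(2.3333) + (2.3333)·(2.3333) + (2.3333)·(2.3333) + (-2.6667)·(-2.6667) + (-2.6667)·(-2.6667)) / 5 = 33.3333/5 = 6.6667

S is symmetric (S[j,i] = S[i,j]). Assembling:

S = [[6.1667, -0.1333],
 [-0.1333, 6.6667]]


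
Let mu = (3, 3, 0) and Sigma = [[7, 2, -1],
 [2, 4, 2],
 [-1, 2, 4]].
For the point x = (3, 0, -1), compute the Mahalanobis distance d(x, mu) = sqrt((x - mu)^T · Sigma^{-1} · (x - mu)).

Step 1 — centre the observation: (x - mu) = (0, -3, -1).

Step 2 — invert Sigma (cofactor / det for 3×3, or solve directly):
  Sigma^{-1} = [[0.2143, -0.1786, 0.1429],
 [-0.1786, 0.4821, -0.2857],
 [0.1429, -0.2857, 0.4286]].

Step 3 — form the quadratic (x - mu)^T · Sigma^{-1} · (x - mu):
  Sigma^{-1} · (x - mu) = (0.3929, -1.1607, 0.4286).
  (x - mu)^T · [Sigma^{-1} · (x - mu)] = (0)·(0.3929) + (-3)·(-1.1607) + (-1)·(0.4286) = 3.0536.

Step 4 — take square root: d = √(3.0536) ≈ 1.7474.

d(x, mu) = √(3.0536) ≈ 1.7474


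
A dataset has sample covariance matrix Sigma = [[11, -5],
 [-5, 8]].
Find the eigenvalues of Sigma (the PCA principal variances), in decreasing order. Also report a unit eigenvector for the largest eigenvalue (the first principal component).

Step 1 — characteristic polynomial of 2×2 Sigma:
  det(Sigma - λI) = λ² - trace · λ + det = 0.
  trace = 11 + 8 = 19, det = 11·8 - (-5)² = 63.
Step 2 — discriminant:
  Δ = trace² - 4·det = 361 - 252 = 109.
Step 3 — eigenvalues:
  λ = (trace ± √Δ)/2 = (19 ± 10.4403)/2,
  λ_1 = 14.7202,  λ_2 = 4.2798.

Step 4 — unit eigenvector for λ_1: solve (Sigma - λ_1 I)v = 0. First row:
  (11 - 14.7202)·v_x + (-5)·v_y = 0, i.e. (-3.7202)·v_x + (-5)·v_y = 0,
  so v ∝ (b, λ_1 - a) = (-5, 3.7202); multiply by -1 so the first entry is positive: u = (5, -3.7202).
  ||u|| = √((5)² + (-3.7202)²) = √(38.8395) ≈ 6.2321,
  v_1 = u/||u|| ≈ (0.8023, -0.5969) (||v_1|| = 1).

λ_1 = 14.7202,  λ_2 = 4.2798;  v_1 ≈ (0.8023, -0.5969)


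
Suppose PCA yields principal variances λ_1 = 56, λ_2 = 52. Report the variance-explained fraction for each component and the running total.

Step 1 — total variance = trace(Sigma) = Σ λ_i = 56 + 52 = 108.

Step 2 — fraction explained by component i = λ_i / Σ λ:
  PC1: 56/108 = 0.5185
  PC2: 52/108 = 0.4815

Step 3 — cumulative fraction after k components = (λ_1 + ... + λ_k) / Σ λ:
  k = 1: 56/108 = 0.5185
  k = 2: (56 + 52)/108 = 108/108 = 1

Summary (fraction, with percent):

explained: PC1 0.5185 (51.85%), PC2 0.4815 (48.15%);  cumulative: 0.5185, 1


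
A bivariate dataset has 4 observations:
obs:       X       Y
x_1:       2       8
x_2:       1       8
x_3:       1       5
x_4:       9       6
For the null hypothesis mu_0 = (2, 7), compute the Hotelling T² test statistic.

Step 1 — sample mean vector:
  mean(X) = (2 + 1 + 1 + 9) / 4 = 13/4 = 3.25
  mean(Y) = (8 + 8 + 5 + 6) / 4 = 27/4 = 6.75
  x̄ = (3.25, 6.75),  deviation x̄ - mu_0 = (3.25, 6.75) - (2, 7) = (1.25, -0.25).

Step 2 — sample covariance matrix, S[i,j] = (1/(n-1)) · Σ_k (x_{k,i} - mean_i) · (x_{k,j} - mean_j), divisor n-1 = 3:
  S[X,X] = ((-1.25)·(-1.25) + (-2.25)·(-2.25) + (-2.25)·(-2.25) + (5.75)·(5.75)) / 3 = 44.75/3 = 14.9167
  S[X,Y] = ((-1.25)·(1.25) + (-2.25)·(1.25) + (-2.25)·(-1.75) + (5.75)·(-0.75)) / 3 = -4.75/3 = -1.5833
  S[Y,Y] = ((1.25)·(1.25) + (1.25)·(1.25) + (-1.75)·(-1.75) + (-0.75)·(-0.75)) / 3 = 6.75/3 = 2.25
  S = [[14.9167, -1.5833],
 [-1.5833, 2.25]].

Step 3 — invert S. det(S) = 14.9167·2.25 - (-1.5833)² = 31.0556.
  S^{-1} = (1/det) · [[d, -b], [-b, a]] = [[0.0725, 0.051],
 [0.051, 0.4803]].

Step 4 — quadratic form (x̄ - mu_0)^T · S^{-1} · (x̄ - mu_0):
  S^{-1} · (x̄ - mu_0) = (0.0778, -0.0564),
  (x̄ - mu_0)^T · [...] = (1.25)·(0.0778) + (-0.25)·(-0.0564) = 0.1114.

Step 5 — scale by n: T² = 4 · 0.1114 = 0.4454.

T² ≈ 0.4454


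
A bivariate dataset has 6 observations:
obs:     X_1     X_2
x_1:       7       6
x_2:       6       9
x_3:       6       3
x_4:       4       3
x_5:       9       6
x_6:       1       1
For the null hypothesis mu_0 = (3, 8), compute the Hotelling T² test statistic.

Step 1 — sample mean vector:
  mean(X_1) = (7 + 6 + 6 + 4 + 9 + 1) / 6 = 33/6 = 5.5
  mean(X_2) = (6 + 9 + 3 + 3 + 6 + 1) / 6 = 28/6 = 4.6667
  x̄ = (5.5, 4.6667),  deviation x̄ - mu_0 = (5.5, 4.6667) - (3, 8) = (2.5, -3.3333).

Step 2 — sample covariance matrix, S[i,j] = (1/(n-1)) · Σ_k (x_{k,i} - mean_i) · (x_{k,j} - mean_j), divisor n-1 = 5:
  S[X_1,X_1] = ((1.5)·(1.5) + (0.5)·(0.5) + (0.5)·(0.5) + (-1.5)·(-1.5) + (3.5)·(3.5) + (-4.5)·(-4.5)) / 5 = 37.5/5 = 7.5
  S[X_1,X_2] = ((1.5)·(1.3333) + (0.5)·(4.3333) + (0.5)·(-1.6667) + (-1.5)·(-1.6667) + (3.5)·(1.3333) + (-4.5)·(-3.6667)) / 5 = 27/5 = 5.4
  S[X_2,X_2] = ((1.3333)·(1.3333) + (4.3333)·(4.3333) + (-1.6667)·(-1.6667) + (-1.6667)·(-1.6667) + (1.3333)·(1.3333) + (-3.6667)·(-3.6667)) / 5 = 41.3333/5 = 8.2667
  S = [[7.5, 5.4],
 [5.4, 8.2667]].

Step 3 — invert S. det(S) = 7.5·8.2667 - (5.4)² = 32.84.
  S^{-1} = (1/det) · [[d, -b], [-b, a]] = [[0.2517, -0.1644],
 [-0.1644, 0.2284]].

Step 4 — quadratic form (x̄ - mu_0)^T · S^{-1} · (x̄ - mu_0):
  S^{-1} · (x̄ - mu_0) = (1.1774, -1.1724),
  (x̄ - mu_0)^T · [...] = (2.5)·(1.1774) + (-3.3333)·(-1.1724) = 6.8514.

Step 5 — scale by n: T² = 6 · 6.8514 = 41.1084.

T² ≈ 41.1084


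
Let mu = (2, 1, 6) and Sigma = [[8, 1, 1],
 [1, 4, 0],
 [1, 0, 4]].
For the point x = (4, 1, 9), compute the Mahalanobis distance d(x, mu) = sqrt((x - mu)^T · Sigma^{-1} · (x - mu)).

Step 1 — centre the observation: (x - mu) = (2, 0, 3).

Step 2 — invert Sigma (cofactor / det for 3×3, or solve directly):
  Sigma^{-1} = [[0.1333, -0.0333, -0.0333],
 [-0.0333, 0.2583, 0.0083],
 [-0.0333, 0.0083, 0.2583]].

Step 3 — form the quadratic (x - mu)^T · Sigma^{-1} · (x - mu):
  Sigma^{-1} · (x - mu) = (0.1667, -0.0417, 0.7083).
  (x - mu)^T · [Sigma^{-1} · (x - mu)] = (2)·(0.1667) + (0)·(-0.0417) + (3)·(0.7083) = 2.4583.

Step 4 — take square root: d = √(2.4583) ≈ 1.5679.

d(x, mu) = √(2.4583) ≈ 1.5679


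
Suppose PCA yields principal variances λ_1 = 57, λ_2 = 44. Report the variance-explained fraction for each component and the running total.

Step 1 — total variance = trace(Sigma) = Σ λ_i = 57 + 44 = 101.

Step 2 — fraction explained by component i = λ_i / Σ λ:
  PC1: 57/101 = 0.5644
  PC2: 44/101 = 0.4356

Step 3 — cumulative fraction after k components = (λ_1 + ... + λ_k) / Σ λ:
  k = 1: 57/101 = 0.5644
  k = 2: (57 + 44)/101 = 101/101 = 1

Summary (fraction, with percent):

explained: PC1 0.5644 (56.44%), PC2 0.4356 (43.56%);  cumulative: 0.5644, 1


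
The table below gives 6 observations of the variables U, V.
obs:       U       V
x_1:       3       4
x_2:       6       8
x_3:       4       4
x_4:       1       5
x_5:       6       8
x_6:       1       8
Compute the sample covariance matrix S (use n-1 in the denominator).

Step 1 — column means:
  mean(U) = (3 + 6 + 4 + 1 + 6 + 1) / 6 = 21/6 = 3.5
  mean(V) = (4 + 8 + 4 + 5 + 8 + 8) / 6 = 37/6 = 6.1667

Step 2 — sample covariance S[i,j] = (1/(n-1)) · Σ_k (x_{k,i} - mean_i) · (x_{k,j} - mean_j), with n-1 = 5.
  S[U,U] = ((-0.5)·(-0.5) + (2.5)·(2.5) + (0.5)·(0.5) + (-2.5)·(-2.5) + (2.5)·(2.5) + (-2.5)·(-2.5)) / 5 = 25.5/5 = 5.1
  S[U,V] = ((-0.5)·(-2.1667) + (2.5)·(1.8333) + (0.5)·(-2.1667) + (-2.5)·(-1.1667) + (2.5)·(1.8333) + (-2.5)·(1.8333)) / 5 = 7.5/5 = 1.5
  S[V,V] = ((-2.1667)·(-2.1667) + (1.8333)·(1.8333) + (-2.1667)·(-2.1667) + (-1.1667)·(-1.1667) + (1.8333)·(1.8333) + (1.8333)·(1.8333)) / 5 = 20.8333/5 = 4.1667

S is symmetric (S[j,i] = S[i,j]). Assembling:

S = [[5.1, 1.5],
 [1.5, 4.1667]]


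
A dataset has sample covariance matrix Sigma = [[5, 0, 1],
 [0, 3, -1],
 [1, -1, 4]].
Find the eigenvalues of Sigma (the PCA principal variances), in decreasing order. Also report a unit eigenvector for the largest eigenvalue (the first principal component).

Step 1 — characteristic polynomial p(λ) = det(λI - Sigma) = λ³ - tr·λ² + c_1·λ - det, where tr = trace, c_1 = sum of the principal 2×2 minors, det = det(Sigma):
  tr = 5 + 3 + 4 = 12,
  c_1 = (5·3 - (0)²) + (5·4 - (1)²) + (3·4 - (-1)²) = 15 + 19 + 11 = 45,
  det = 5·(3·4 - (-1)²) - (0)·((0)·4 - (-1)·(1)) + (1)·((0)·(-1) - 3·(1)) = 5·(11) - (0)·(1) + (1)·(-3) = 52.
  So p(λ) = λ³ - 12λ² + 45λ - 52.
Step 2 — look for an integer root (rational root theorem: any rational root is an integer divisor of 52). Testing λ = 4:
  p(4) = 64 - 192 + 180 - 52 = 0  ✓
  Dividing out (λ - 4): p(λ) = (λ - 4)(λ² - 8λ + 13).
Step 3 — remaining eigenvalues from the quadratic λ² - 8λ + 13 = 0:
  Δ = 8² - 4·13 = 64 - 52 = 12,  λ = (8 ± √12)/2 = (8 ± 3.4641)/2 ≈ 5.7321 or 2.2679.
  Sorted: λ_1 = 5.7321,  λ_2 = 4,  λ_3 = 2.2679  (check: sum = 12 = tr ✓).

Step 4 — unit eigenvector for λ_1 ≈ 5.7321: v spans the null space of (Sigma - λ_1 I), whose rows are
  r_1 = (-0.7321, 0, 1),  r_2 = (0, -2.7321, -1),  r_3 = (1, -1, -1.7321).
  v is orthogonal to every row, so take v ∝ r_1 × r_2 = ((0)·(-1) - (1)·(-2.7321), (1)·(0) - (-0.7321)·(-1), (-0.7321)·(-2.7321) - (0)·(0)) ≈ (2.7321, -0.7321, 2).
  Let u = (2.7321, -0.7321, 2).
  ||u|| = √((2.7321)² + (-0.7321)² + (2)²) = √(12) ≈ 3.4641,  v_1 = u/||u|| ≈ (0.7887, -0.2113, 0.5774) (||v_1|| = 1).

λ_1 = 5.7321,  λ_2 = 4,  λ_3 = 2.2679;  v_1 ≈ (0.7887, -0.2113, 0.5774)


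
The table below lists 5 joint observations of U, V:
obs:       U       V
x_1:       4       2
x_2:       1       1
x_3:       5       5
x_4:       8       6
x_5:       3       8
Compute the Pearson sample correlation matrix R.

Step 1 — column means:
  mean(U) = (4 + 1 + 5 + 8 + 3) / 5 = 21/5 = 4.2
  mean(V) = (2 + 1 + 5 + 6 + 8) / 5 = 22/5 = 4.4

Step 2 — sample variances and covariances s[i,j] = (1/(n-1)) · Σ_k (x_{k,i} - mean_i) · (x_{k,j} - mean_j), with n-1 = 4:
  s[U,U] = ((-0.2)·(-0.2) + (-3.2)·(-3.2) + (0.8)·(0.8) + (3.8)·(3.8) + (-1.2)·(-1.2)) / 4 = 26.8/4 = 6.7
  s[U,V] = ((-0.2)·(-2.4) + (-3.2)·(-3.4) + (0.8)·(0.6) + (3.8)·(1.6) + (-1.2)·(3.6)) / 4 = 13.6/4 = 3.4
  s[V,V] = ((-2.4)·(-2.4) + (-3.4)·(-3.4) + (0.6)·(0.6) + (1.6)·(1.6) + (3.6)·(3.6)) / 4 = 33.2/4 = 8.3
  Sample standard deviations s_i = √(s[i,i]):
  s(U) = √(6.7) = 2.5884
  s(V) = √(8.3) = 2.881

Step 3 — r_{ij} = s_{ij} / (s_i · s_j):
  r[U,U] = 1 (diagonal).
  r[U,V] = 3.4 / (2.5884 · 2.881) = 3.4 / 7.4572 = 0.4559
  r[V,V] = 1 (diagonal).

R is symmetric with unit diagonal. Assembling:

R = [[1, 0.4559],
 [0.4559, 1]]


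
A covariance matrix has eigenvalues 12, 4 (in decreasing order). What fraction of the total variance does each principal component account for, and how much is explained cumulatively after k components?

Step 1 — total variance = trace(Sigma) = Σ λ_i = 12 + 4 = 16.

Step 2 — fraction explained by component i = λ_i / Σ λ:
  PC1: 12/16 = 0.75
  PC2: 4/16 = 0.25

Step 3 — cumulative fraction after k components = (λ_1 + ... + λ_k) / Σ λ:
  k = 1: 12/16 = 0.75
  k = 2: (12 + 4)/16 = 16/16 = 1

Summary (fraction, with percent):

explained: PC1 0.75 (75%), PC2 0.25 (25%);  cumulative: 0.75, 1


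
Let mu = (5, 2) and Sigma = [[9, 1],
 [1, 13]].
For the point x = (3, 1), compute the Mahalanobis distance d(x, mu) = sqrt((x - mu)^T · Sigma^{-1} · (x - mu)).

Step 1 — centre the observation: (x - mu) = (-2, -1).

Step 2 — invert Sigma. det(Sigma) = 9·13 - (1)² = 116.
  Sigma^{-1} = (1/det) · [[d, -b], [-b, a]] = [[0.1121, -0.0086],
 [-0.0086, 0.0776]].

Step 3 — form the quadratic (x - mu)^T · Sigma^{-1} · (x - mu):
  Sigma^{-1} · (x - mu) = (-0.2155, -0.0603).
  (x - mu)^T · [Sigma^{-1} · (x - mu)] = (-2)·(-0.2155) + (-1)·(-0.0603) = 0.4914.

Step 4 — take square root: d = √(0.4914) ≈ 0.701.

d(x, mu) = √(0.4914) ≈ 0.701


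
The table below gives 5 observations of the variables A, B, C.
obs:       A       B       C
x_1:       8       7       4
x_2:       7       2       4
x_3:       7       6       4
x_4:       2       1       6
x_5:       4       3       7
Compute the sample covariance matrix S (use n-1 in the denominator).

Step 1 — column means:
  mean(A) = (8 + 7 + 7 + 2 + 4) / 5 = 28/5 = 5.6
  mean(B) = (7 + 2 + 6 + 1 + 3) / 5 = 19/5 = 3.8
  mean(C) = (4 + 4 + 4 + 6 + 7) / 5 = 25/5 = 5

Step 2 — sample covariance S[i,j] = (1/(n-1)) · Σ_k (x_{k,i} - mean_i) · (x_{k,j} - mean_j), with n-1 = 4.
  S[A,A] = ((2.4)·(2.4) + (1.4)·(1.4) + (1.4)·(1.4) + (-3.6)·(-3.6) + (-1.6)·(-1.6)) / 4 = 25.2/4 = 6.3
  S[A,B] = ((2.4)·(3.2) + (1.4)·(-1.8) + (1.4)·(2.2) + (-3.6)·(-2.8) + (-1.6)·(-0.8)) / 4 = 19.6/4 = 4.9
  S[A,C] = ((2.4)·(-1) + (1.4)·(-1) + (1.4)·(-1) + (-3.6)·(1) + (-1.6)·(2)) / 4 = -12/4 = -3
  S[B,B] = ((3.2)·(3.2) + (-1.8)·(-1.8) + (2.2)·(2.2) + (-2.8)·(-2.8) + (-0.8)·(-0.8)) / 4 = 26.8/4 = 6.7
  S[B,C] = ((3.2)·(-1) + (-1.8)·(-1) + (2.2)·(-1) + (-2.8)·(1) + (-0.8)·(2)) / 4 = -8/4 = -2
  S[C,C] = ((-1)·(-1) + (-1)·(-1) + (-1)·(-1) + (1)·(1) + (2)·(2)) / 4 = 8/4 = 2

S is symmetric (S[j,i] = S[i,j]). Assembling:

S = [[6.3, 4.9, -3],
 [4.9, 6.7, -2],
 [-3, -2, 2]]


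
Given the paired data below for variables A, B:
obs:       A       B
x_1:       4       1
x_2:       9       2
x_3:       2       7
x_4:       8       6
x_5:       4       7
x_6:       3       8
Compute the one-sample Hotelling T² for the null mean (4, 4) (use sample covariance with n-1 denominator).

Step 1 — sample mean vector:
  mean(A) = (4 + 9 + 2 + 8 + 4 + 3) / 6 = 30/6 = 5
  mean(B) = (1 + 2 + 7 + 6 + 7 + 8) / 6 = 31/6 = 5.1667
  x̄ = (5, 5.1667),  deviation x̄ - mu_0 = (5, 5.1667) - (4, 4) = (1, 1.1667).

Step 2 — sample covariance matrix, S[i,j] = (1/(n-1)) · Σ_k (x_{k,i} - mean_i) · (x_{k,j} - mean_j), divisor n-1 = 5:
  S[A,A] = ((-1)·(-1) + (4)·(4) + (-3)·(-3) + (3)·(3) + (-1)·(-1) + (-2)·(-2)) / 5 = 40/5 = 8
  S[A,B] = ((-1)·(-4.1667) + (4)·(-3.1667) + (-3)·(1.8333) + (3)·(0.8333) + (-1)·(1.8333) + (-2)·(2.8333)) / 5 = -19/5 = -3.8
  S[B,B] = ((-4.1667)·(-4.1667) + (-3.1667)·(-3.1667) + (1.8333)·(1.8333) + (0.8333)·(0.8333) + (1.8333)·(1.8333) + (2.8333)·(2.8333)) / 5 = 42.8333/5 = 8.5667
  S = [[8, -3.8],
 [-3.8, 8.5667]].

Step 3 — invert S. det(S) = 8·8.5667 - (-3.8)² = 54.0933.
  S^{-1} = (1/det) · [[d, -b], [-b, a]] = [[0.1584, 0.0702],
 [0.0702, 0.1479]].

Step 4 — quadratic form (x̄ - mu_0)^T · S^{-1} · (x̄ - mu_0):
  S^{-1} · (x̄ - mu_0) = (0.2403, 0.2428),
  (x̄ - mu_0)^T · [...] = (1)·(0.2403) + (1.1667)·(0.2428) = 0.5236.

Step 5 — scale by n: T² = 6 · 0.5236 = 3.1415.

T² ≈ 3.1415


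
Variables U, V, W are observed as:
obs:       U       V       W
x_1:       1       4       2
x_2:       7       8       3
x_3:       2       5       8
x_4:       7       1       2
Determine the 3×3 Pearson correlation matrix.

Step 1 — column means:
  mean(U) = (1 + 7 + 2 + 7) / 4 = 17/4 = 4.25
  mean(V) = (4 + 8 + 5 + 1) / 4 = 18/4 = 4.5
  mean(W) = (2 + 3 + 8 + 2) / 4 = 15/4 = 3.75

Step 2 — sample variances and covariances s[i,j] = (1/(n-1)) · Σ_k (x_{k,i} - mean_i) · (x_{k,j} - mean_j), with n-1 = 3:
  s[U,U] = ((-3.25)·(-3.25) + (2.75)·(2.75) + (-2.25)·(-2.25) + (2.75)·(2.75)) / 3 = 30.75/3 = 10.25
  s[U,V] = ((-3.25)·(-0.5) + (2.75)·(3.5) + (-2.25)·(0.5) + (2.75)·(-3.5)) / 3 = 0.5/3 = 0.1667
  s[U,W] = ((-3.25)·(-1.75) + (2.75)·(-0.75) + (-2.25)·(4.25) + (2.75)·(-1.75)) / 3 = -10.75/3 = -3.5833
  s[V,V] = ((-0.5)·(-0.5) + (3.5)·(3.5) + (0.5)·(0.5) + (-3.5)·(-3.5)) / 3 = 25/3 = 8.3333
  s[V,W] = ((-0.5)·(-1.75) + (3.5)·(-0.75) + (0.5)·(4.25) + (-3.5)·(-1.75)) / 3 = 6.5/3 = 2.1667
  s[W,W] = ((-1.75)·(-1.75) + (-0.75)·(-0.75) + (4.25)·(4.25) + (-1.75)·(-1.75)) / 3 = 24.75/3 = 8.25
  Sample standard deviations s_i = √(s[i,i]):
  s(U) = √(10.25) = 3.2016
  s(V) = √(8.3333) = 2.8868
  s(W) = √(8.25) = 2.8723

Step 3 — r_{ij} = s_{ij} / (s_i · s_j):
  r[U,U] = 1 (diagonal).
  r[U,V] = 0.1667 / (3.2016 · 2.8868) = 0.1667 / 9.2421 = 0.018
  r[U,W] = -3.5833 / (3.2016 · 2.8723) = -3.5833 / 9.1958 = -0.3897
  r[V,V] = 1 (diagonal).
  r[V,W] = 2.1667 / (2.8868 · 2.8723) = 2.1667 / 8.2916 = 0.2613
  r[W,W] = 1 (diagonal).

R is symmetric with unit diagonal. Assembling:

R = [[1, 0.018, -0.3897],
 [0.018, 1, 0.2613],
 [-0.3897, 0.2613, 1]]


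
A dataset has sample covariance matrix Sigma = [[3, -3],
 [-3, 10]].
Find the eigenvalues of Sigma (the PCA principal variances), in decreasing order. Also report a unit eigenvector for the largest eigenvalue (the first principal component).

Step 1 — characteristic polynomial of 2×2 Sigma:
  det(Sigma - λI) = λ² - trace · λ + det = 0.
  trace = 3 + 10 = 13, det = 3·10 - (-3)² = 21.
Step 2 — discriminant:
  Δ = trace² - 4·det = 169 - 84 = 85.
Step 3 — eigenvalues:
  λ = (trace ± √Δ)/2 = (13 ± 9.2195)/2,
  λ_1 = 11.1098,  λ_2 = 1.8902.

Step 4 — unit eigenvector for λ_1: solve (Sigma - λ_1 I)v = 0. First row:
  (3 - 11.1098)·v_x + (-3)·v_y = 0, i.e. (-8.1098)·v_x + (-3)·v_y = 0,
  so v ∝ (b, λ_1 - a) = (-3, 8.1098); multiply by -1 so the first entry is positive: u = (3, -8.1098).
  ||u|| = √((3)² + (-8.1098)²) = √(74.7684) ≈ 8.6469,
  v_1 = u/||u|| ≈ (0.3469, -0.9379) (||v_1|| = 1).

λ_1 = 11.1098,  λ_2 = 1.8902;  v_1 ≈ (0.3469, -0.9379)


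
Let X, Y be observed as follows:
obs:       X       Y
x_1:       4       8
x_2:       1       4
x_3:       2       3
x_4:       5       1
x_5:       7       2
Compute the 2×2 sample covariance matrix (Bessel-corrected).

Step 1 — column means:
  mean(X) = (4 + 1 + 2 + 5 + 7) / 5 = 19/5 = 3.8
  mean(Y) = (8 + 4 + 3 + 1 + 2) / 5 = 18/5 = 3.6

Step 2 — sample covariance S[i,j] = (1/(n-1)) · Σ_k (x_{k,i} - mean_i) · (x_{k,j} - mean_j), with n-1 = 4.
  S[X,X] = ((0.2)·(0.2) + (-2.8)·(-2.8) + (-1.8)·(-1.8) + (1.2)·(1.2) + (3.2)·(3.2)) / 4 = 22.8/4 = 5.7
  S[X,Y] = ((0.2)·(4.4) + (-2.8)·(0.4) + (-1.8)·(-0.6) + (1.2)·(-2.6) + (3.2)·(-1.6)) / 4 = -7.4/4 = -1.85
  S[Y,Y] = ((4.4)·(4.4) + (0.4)·(0.4) + (-0.6)·(-0.6) + (-2.6)·(-2.6) + (-1.6)·(-1.6)) / 4 = 29.2/4 = 7.3

S is symmetric (S[j,i] = S[i,j]). Assembling:

S = [[5.7, -1.85],
 [-1.85, 7.3]]


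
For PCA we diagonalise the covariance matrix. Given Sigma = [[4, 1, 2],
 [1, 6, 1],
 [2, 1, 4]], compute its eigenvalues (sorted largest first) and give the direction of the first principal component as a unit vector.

Step 1 — characteristic polynomial p(λ) = det(λI - Sigma) = λ³ - tr·λ² + c_1·λ - det, where tr = trace, c_1 = sum of the principal 2×2 minors, det = det(Sigma):
  tr = 4 + 6 + 4 = 14,
  c_1 = (4·6 - (1)²) + (4·4 - (2)²) + (6·4 - (1)²) = 23 + 12 + 23 = 58,
  det = 4·(6·4 - (1)²) - (1)·((1)·4 - (1)·(2)) + (2)·((1)·(1) - 6·(2)) = 4·(23) - (1)·(2) + (2)·(-11) = 68.
  So p(λ) = λ³ - 14λ² + 58λ - 68.
Step 2 — look for an integer root (rational root theorem: any rational root is an integer divisor of 68). Testing λ = 2:
  p(2) = 8 - 56 + 116 - 68 = 0  ✓
  Dividing out (λ - 2): p(λ) = (λ - 2)(λ² - 12λ + 34).
Step 3 — remaining eigenvalues from the quadratic λ² - 12λ + 34 = 0:
  Δ = 12² - 4·34 = 144 - 136 = 8,  λ = (12 ± √8)/2 = (12 ± 2.8284)/2 ≈ 7.4142 or 4.5858.
  Sorted: λ_1 = 7.4142,  λ_2 = 4.5858,  λ_3 = 2  (check: sum = 14 = tr ✓).

Step 4 — unit eigenvector for λ_1 ≈ 7.4142: v spans the null space of (Sigma - λ_1 I), whose rows are
  r_1 = (-3.4142, 1, 2),  r_2 = (1, -1.4142, 1),  r_3 = (2, 1, -3.4142).
  v is orthogonal to every row, so take v ∝ r_1 × r_2 = ((1)·(1) - (2)·(-1.4142), (2)·(1) - (-3.4142)·(1), (-3.4142)·(-1.4142) - (1)·(1)) ≈ (3.8284, 5.4142, 3.8284).
  Let u = (3.8284, 5.4142, 3.8284).
  ||u|| = √((3.8284)² + (5.4142)² + (3.8284)²) = √(58.6274) ≈ 7.6569,  v_1 = u/||u|| ≈ (0.5, 0.7071, 0.5) (||v_1|| = 1).

λ_1 = 7.4142,  λ_2 = 4.5858,  λ_3 = 2;  v_1 ≈ (0.5, 0.7071, 0.5)


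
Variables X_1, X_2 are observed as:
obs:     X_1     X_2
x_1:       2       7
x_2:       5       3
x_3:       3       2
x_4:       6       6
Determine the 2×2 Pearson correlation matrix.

Step 1 — column means:
  mean(X_1) = (2 + 5 + 3 + 6) / 4 = 16/4 = 4
  mean(X_2) = (7 + 3 + 2 + 6) / 4 = 18/4 = 4.5

Step 2 — sample variances and covariances s[i,j] = (1/(n-1)) · Σ_k (x_{k,i} - mean_i) · (x_{k,j} - mean_j), with n-1 = 3:
  s[X_1,X_1] = ((-2)·(-2) + (1)·(1) + (-1)·(-1) + (2)·(2)) / 3 = 10/3 = 3.3333
  s[X_1,X_2] = ((-2)·(2.5) + (1)·(-1.5) + (-1)·(-2.5) + (2)·(1.5)) / 3 = -1/3 = -0.3333
  s[X_2,X_2] = ((2.5)·(2.5) + (-1.5)·(-1.5) + (-2.5)·(-2.5) + (1.5)·(1.5)) / 3 = 17/3 = 5.6667
  Sample standard deviations s_i = √(s[i,i]):
  s(X_1) = √(3.3333) = 1.8257
  s(X_2) = √(5.6667) = 2.3805

Step 3 — r_{ij} = s_{ij} / (s_i · s_j):
  r[X_1,X_1] = 1 (diagonal).
  r[X_1,X_2] = -0.3333 / (1.8257 · 2.3805) = -0.3333 / 4.3461 = -0.0767
  r[X_2,X_2] = 1 (diagonal).

R is symmetric with unit diagonal. Assembling:

R = [[1, -0.0767],
 [-0.0767, 1]]


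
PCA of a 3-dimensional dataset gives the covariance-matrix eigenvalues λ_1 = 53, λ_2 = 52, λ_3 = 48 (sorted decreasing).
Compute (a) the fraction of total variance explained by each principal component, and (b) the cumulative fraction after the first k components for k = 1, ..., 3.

Step 1 — total variance = trace(Sigma) = Σ λ_i = 53 + 52 + 48 = 153.

Step 2 — fraction explained by component i = λ_i / Σ λ:
  PC1: 53/153 = 0.3464
  PC2: 52/153 = 0.3399
  PC3: 48/153 = 0.3137

Step 3 — cumulative fraction after k components = (λ_1 + ... + λ_k) / Σ λ:
  k = 1: 53/153 = 0.3464
  k = 2: (53 + 52)/153 = 105/153 = 0.6863
  k = 3: (53 + 52 + 48)/153 = 153/153 = 1

Summary (fraction, with percent):

explained: PC1 0.3464 (34.64%), PC2 0.3399 (33.99%), PC3 0.3137 (31.37%);  cumulative: 0.3464, 0.6863, 1


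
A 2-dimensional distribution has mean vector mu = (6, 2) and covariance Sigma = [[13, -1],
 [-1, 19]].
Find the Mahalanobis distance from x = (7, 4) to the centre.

Step 1 — centre the observation: (x - mu) = (1, 2).

Step 2 — invert Sigma. det(Sigma) = 13·19 - (-1)² = 246.
  Sigma^{-1} = (1/det) · [[d, -b], [-b, a]] = [[0.0772, 0.0041],
 [0.0041, 0.0528]].

Step 3 — form the quadratic (x - mu)^T · Sigma^{-1} · (x - mu):
  Sigma^{-1} · (x - mu) = (0.0854, 0.1098).
  (x - mu)^T · [Sigma^{-1} · (x - mu)] = (1)·(0.0854) + (2)·(0.1098) = 0.3049.

Step 4 — take square root: d = √(0.3049) ≈ 0.5522.

d(x, mu) = √(0.3049) ≈ 0.5522


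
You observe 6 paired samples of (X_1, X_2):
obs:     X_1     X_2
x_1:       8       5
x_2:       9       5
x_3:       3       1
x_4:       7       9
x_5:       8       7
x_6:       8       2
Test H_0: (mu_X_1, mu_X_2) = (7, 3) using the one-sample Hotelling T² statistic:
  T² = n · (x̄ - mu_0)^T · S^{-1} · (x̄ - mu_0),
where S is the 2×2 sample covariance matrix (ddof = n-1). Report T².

Step 1 — sample mean vector:
  mean(X_1) = (8 + 9 + 3 + 7 + 8 + 8) / 6 = 43/6 = 7.1667
  mean(X_2) = (5 + 5 + 1 + 9 + 7 + 2) / 6 = 29/6 = 4.8333
  x̄ = (7.1667, 4.8333),  deviation x̄ - mu_0 = (7.1667, 4.8333) - (7, 3) = (0.1667, 1.8333).

Step 2 — sample covariance matrix, S[i,j] = (1/(n-1)) · Σ_k (x_{k,i} - mean_i) · (x_{k,j} - mean_j), divisor n-1 = 5:
  S[X_1,X_1] = ((0.8333)·(0.8333) + (1.8333)·(1.8333) + (-4.1667)·(-4.1667) + (-0.1667)·(-0.1667) + (0.8333)·(0.8333) + (0.8333)·(0.8333)) / 5 = 22.8333/5 = 4.5667
  S[X_1,X_2] = ((0.8333)·(0.1667) + (1.8333)·(0.1667) + (-4.1667)·(-3.8333) + (-0.1667)·(4.1667) + (0.8333)·(2.1667) + (0.8333)·(-2.8333)) / 5 = 15.1667/5 = 3.0333
  S[X_2,X_2] = ((0.1667)·(0.1667) + (0.1667)·(0.1667) + (-3.8333)·(-3.8333) + (4.1667)·(4.1667) + (2.1667)·(2.1667) + (-2.8333)·(-2.8333)) / 5 = 44.8333/5 = 8.9667
  S = [[4.5667, 3.0333],
 [3.0333, 8.9667]].

Step 3 — invert S. det(S) = 4.5667·8.9667 - (3.0333)² = 31.7467.
  S^{-1} = (1/det) · [[d, -b], [-b, a]] = [[0.2824, -0.0955],
 [-0.0955, 0.1438]].

Step 4 — quadratic form (x̄ - mu_0)^T · S^{-1} · (x̄ - mu_0):
  S^{-1} · (x̄ - mu_0) = (-0.1281, 0.2478),
  (x̄ - mu_0)^T · [...] = (0.1667)·(-0.1281) + (1.8333)·(0.2478) = 0.4329.

Step 5 — scale by n: T² = 6 · 0.4329 = 2.5976.

T² ≈ 2.5976


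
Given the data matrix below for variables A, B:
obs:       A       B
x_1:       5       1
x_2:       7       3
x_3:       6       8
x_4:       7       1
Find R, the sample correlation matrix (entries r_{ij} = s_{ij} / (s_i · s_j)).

Step 1 — column means:
  mean(A) = (5 + 7 + 6 + 7) / 4 = 25/4 = 6.25
  mean(B) = (1 + 3 + 8 + 1) / 4 = 13/4 = 3.25

Step 2 — sample variances and covariances s[i,j] = (1/(n-1)) · Σ_k (x_{k,i} - mean_i) · (x_{k,j} - mean_j), with n-1 = 3:
  s[A,A] = ((-1.25)·(-1.25) + (0.75)·(0.75) + (-0.25)·(-0.25) + (0.75)·(0.75)) / 3 = 2.75/3 = 0.9167
  s[A,B] = ((-1.25)·(-2.25) + (0.75)·(-0.25) + (-0.25)·(4.75) + (0.75)·(-2.25)) / 3 = -0.25/3 = -0.0833
  s[B,B] = ((-2.25)·(-2.25) + (-0.25)·(-0.25) + (4.75)·(4.75) + (-2.25)·(-2.25)) / 3 = 32.75/3 = 10.9167
  Sample standard deviations s_i = √(s[i,i]):
  s(A) = √(0.9167) = 0.9574
  s(B) = √(10.9167) = 3.304

Step 3 — r_{ij} = s_{ij} / (s_i · s_j):
  r[A,A] = 1 (diagonal).
  r[A,B] = -0.0833 / (0.9574 · 3.304) = -0.0833 / 3.1634 = -0.0263
  r[B,B] = 1 (diagonal).

R is symmetric with unit diagonal. Assembling:

R = [[1, -0.0263],
 [-0.0263, 1]]


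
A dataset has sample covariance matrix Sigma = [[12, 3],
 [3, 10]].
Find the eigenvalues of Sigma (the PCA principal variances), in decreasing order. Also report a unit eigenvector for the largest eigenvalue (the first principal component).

Step 1 — characteristic polynomial of 2×2 Sigma:
  det(Sigma - λI) = λ² - trace · λ + det = 0.
  trace = 12 + 10 = 22, det = 12·10 - (3)² = 111.
Step 2 — discriminant:
  Δ = trace² - 4·det = 484 - 444 = 40.
Step 3 — eigenvalues:
  λ = (trace ± √Δ)/2 = (22 ± 6.3246)/2,
  λ_1 = 14.1623,  λ_2 = 7.8377.

Step 4 — unit eigenvector for λ_1: solve (Sigma - λ_1 I)v = 0. First row:
  (12 - 14.1623)·v_x + (3)·v_y = 0, i.e. (-2.1623)·v_x + (3)·v_y = 0,
  so v ∝ (b, λ_1 - a) = (3, 2.1623) = u.
  ||u|| = √((3)² + (2.1623)²) = √(13.6754) ≈ 3.698,
  v_1 = u/||u|| ≈ (0.8112, 0.5847) (||v_1|| = 1).

λ_1 = 14.1623,  λ_2 = 7.8377;  v_1 ≈ (0.8112, 0.5847)


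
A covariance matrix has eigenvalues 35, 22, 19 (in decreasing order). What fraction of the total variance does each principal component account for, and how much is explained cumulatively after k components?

Step 1 — total variance = trace(Sigma) = Σ λ_i = 35 + 22 + 19 = 76.

Step 2 — fraction explained by component i = λ_i / Σ λ:
  PC1: 35/76 = 0.4605
  PC2: 22/76 = 0.2895
  PC3: 19/76 = 0.25

Step 3 — cumulative fraction after k components = (λ_1 + ... + λ_k) / Σ λ:
  k = 1: 35/76 = 0.4605
  k = 2: (35 + 22)/76 = 57/76 = 0.75
  k = 3: (35 + 22 + 19)/76 = 76/76 = 1

Summary (fraction, with percent):

explained: PC1 0.4605 (46.05%), PC2 0.2895 (28.95%), PC3 0.25 (25%);  cumulative: 0.4605, 0.75, 1


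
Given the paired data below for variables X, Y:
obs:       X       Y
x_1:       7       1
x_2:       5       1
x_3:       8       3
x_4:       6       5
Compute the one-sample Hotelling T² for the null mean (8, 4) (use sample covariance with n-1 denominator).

Step 1 — sample mean vector:
  mean(X) = (7 + 5 + 8 + 6) / 4 = 26/4 = 6.5
  mean(Y) = (1 + 1 + 3 + 5) / 4 = 10/4 = 2.5
  x̄ = (6.5, 2.5),  deviation x̄ - mu_0 = (6.5, 2.5) - (8, 4) = (-1.5, -1.5).

Step 2 — sample covariance matrix, S[i,j] = (1/(n-1)) · Σ_k (x_{k,i} - mean_i) · (x_{k,j} - mean_j), divisor n-1 = 3:
  S[X,X] = ((0.5)·(0.5) + (-1.5)·(-1.5) + (1.5)·(1.5) + (-0.5)·(-0.5)) / 3 = 5/3 = 1.6667
  S[X,Y] = ((0.5)·(-1.5) + (-1.5)·(-1.5) + (1.5)·(0.5) + (-0.5)·(2.5)) / 3 = 1/3 = 0.3333
  S[Y,Y] = ((-1.5)·(-1.5) + (-1.5)·(-1.5) + (0.5)·(0.5) + (2.5)·(2.5)) / 3 = 11/3 = 3.6667
  S = [[1.6667, 0.3333],
 [0.3333, 3.6667]].

Step 3 — invert S. det(S) = 1.6667·3.6667 - (0.3333)² = 6.
  S^{-1} = (1/det) · [[d, -b], [-b, a]] = [[0.6111, -0.0556],
 [-0.0556, 0.2778]].

Step 4 — quadratic form (x̄ - mu_0)^T · S^{-1} · (x̄ - mu_0):
  S^{-1} · (x̄ - mu_0) = (-0.8333, -0.3333),
  (x̄ - mu_0)^T · [...] = (-1.5)·(-0.8333) + (-1.5)·(-0.3333) = 1.75.

Step 5 — scale by n: T² = 4 · 1.75 = 7.

T² ≈ 7


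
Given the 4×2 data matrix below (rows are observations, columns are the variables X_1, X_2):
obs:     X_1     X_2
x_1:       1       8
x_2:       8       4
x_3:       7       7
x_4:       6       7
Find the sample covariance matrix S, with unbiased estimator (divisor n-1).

Step 1 — column means:
  mean(X_1) = (1 + 8 + 7 + 6) / 4 = 22/4 = 5.5
  mean(X_2) = (8 + 4 + 7 + 7) / 4 = 26/4 = 6.5

Step 2 — sample covariance S[i,j] = (1/(n-1)) · Σ_k (x_{k,i} - mean_i) · (x_{k,j} - mean_j), with n-1 = 3.
  S[X_1,X_1] = ((-4.5)·(-4.5) + (2.5)·(2.5) + (1.5)·(1.5) + (0.5)·(0.5)) / 3 = 29/3 = 9.6667
  S[X_1,X_2] = ((-4.5)·(1.5) + (2.5)·(-2.5) + (1.5)·(0.5) + (0.5)·(0.5)) / 3 = -12/3 = -4
  S[X_2,X_2] = ((1.5)·(1.5) + (-2.5)·(-2.5) + (0.5)·(0.5) + (0.5)·(0.5)) / 3 = 9/3 = 3

S is symmetric (S[j,i] = S[i,j]). Assembling:

S = [[9.6667, -4],
 [-4, 3]]
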